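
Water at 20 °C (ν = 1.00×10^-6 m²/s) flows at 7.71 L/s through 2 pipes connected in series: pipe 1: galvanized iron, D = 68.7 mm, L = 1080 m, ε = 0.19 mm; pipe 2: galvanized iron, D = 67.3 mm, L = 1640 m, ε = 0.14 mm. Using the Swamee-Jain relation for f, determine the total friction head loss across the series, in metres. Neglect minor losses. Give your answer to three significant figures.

H ≈ 239 m

Pipe 1: V = 2.080 m/s, Re = 1.43×10^5, ε/D = 0.00277, f = 0.02677, h_1 = f(L/D)V²/2g = 92.79 m
Pipe 2: V = 2.167 m/s, Re = 1.46×10^5, ε/D = 0.00208, f = 0.02503, h_2 = f(L/D)V²/2g = 146.0 m
Series → Q common, losses add: H = Σh = 238.8 m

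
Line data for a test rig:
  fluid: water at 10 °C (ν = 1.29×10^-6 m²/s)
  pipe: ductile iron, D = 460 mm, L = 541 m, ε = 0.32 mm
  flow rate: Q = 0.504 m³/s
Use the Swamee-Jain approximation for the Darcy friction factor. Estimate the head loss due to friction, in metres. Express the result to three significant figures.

V = 4Q/(πD²) = 4·0.504/(π·0.460²) = 3.033 m/s
Re = VD/ν = 3.033·0.460/1.29×10^-6 = 1.08×10^6 → turbulent
ε/D = 0.32/460 = 6.96×10^-4
Swamee-Jain: f = 0.01847
h_f = f(L/D)V²/(2g) = 0.01847·(541/0.460)·3.033²/(2·9.81) = 10.18 m

h_f ≈ 10.2 m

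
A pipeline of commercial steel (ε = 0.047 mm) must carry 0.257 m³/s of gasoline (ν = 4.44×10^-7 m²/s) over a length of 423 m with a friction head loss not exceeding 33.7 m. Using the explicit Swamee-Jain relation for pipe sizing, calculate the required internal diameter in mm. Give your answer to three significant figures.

Swamee-Jain (Type III): D = 0.66·[ε^1.25·(LQ²/(gh_f))^4.75 + ν·Q^9.4·(L/(gh_f))^5.2]^0.04
LQ²/(gh_f) = 0.08451; L/(gh_f) = 1.280
Term 1 = ε^1.25·(…)^4.75 = 3.11×10^-11; Term 2 = ν·Q^9.4·(…)^5.2 = 4.54×10^-12
D = 0.66·(3.11×10^-11 + 4.54×10^-12)^0.04 = 0.2521 m = 252 mm
Check: V = 5.15 m/s, Re = 2.92×10^6, f = 0.01398, h_f = 31.7 m ≈ 33.7 m ✓

D ≈ 252 mm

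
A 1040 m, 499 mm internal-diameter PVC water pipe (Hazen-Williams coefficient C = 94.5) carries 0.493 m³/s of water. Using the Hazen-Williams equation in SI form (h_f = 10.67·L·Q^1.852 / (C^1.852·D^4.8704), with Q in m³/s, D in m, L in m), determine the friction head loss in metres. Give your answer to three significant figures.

h_f ≈ 19.4 m

h_f = 10.67·1040·0.493^1.852 / (94.5^1.852·0.499^4.8704) = 19.42 m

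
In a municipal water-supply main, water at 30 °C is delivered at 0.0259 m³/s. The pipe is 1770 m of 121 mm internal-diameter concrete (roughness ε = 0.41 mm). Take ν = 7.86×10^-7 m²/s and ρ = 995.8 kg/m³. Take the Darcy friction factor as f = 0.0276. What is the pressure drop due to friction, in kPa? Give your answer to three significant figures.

Δp ≈ 1020 kPa

V = 4Q/(πD²) = 4·0.0259/(π·0.121²) = 2.252 m/s
h_f = f(L/D)V²/(2g) = 0.02760·(1770/0.121)·2.252²/(2·9.81) = 104.4 m
Δp = ρg·h_f = 995.8·9.81·104.4 = 1020 kPa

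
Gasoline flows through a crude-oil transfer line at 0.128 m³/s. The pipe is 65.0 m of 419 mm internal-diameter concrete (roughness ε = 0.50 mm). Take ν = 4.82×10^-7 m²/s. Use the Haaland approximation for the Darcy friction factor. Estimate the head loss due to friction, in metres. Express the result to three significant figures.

V = 4Q/(πD²) = 4·0.128/(π·0.419²) = 0.9283 m/s
Re = VD/ν = 0.9283·0.419/4.82×10^-7 = 8.07×10^5 → turbulent
ε/D = 0.50/419 = 0.00119
Haaland: f = 0.02084
h_f = f(L/D)V²/(2g) = 0.02084·(65.0/0.419)·0.9283²/(2·9.81) = 0.1420 m

h_f ≈ 0.142 m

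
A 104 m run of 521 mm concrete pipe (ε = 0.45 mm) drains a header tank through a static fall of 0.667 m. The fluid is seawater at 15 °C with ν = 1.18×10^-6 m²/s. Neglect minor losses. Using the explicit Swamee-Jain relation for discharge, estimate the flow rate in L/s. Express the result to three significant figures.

Swamee-Jain (Type II): Q = -0.965·√(gD⁵h_f/L)·ln[ε/(3.7D) + √(3.17ν²L/(gD³h_f))]
√(gD⁵h_f/L) = √(9.81·0.521⁵·0.667/104) = 0.04914
ε/(3.7D) = 2.33×10^-4; √(3.17ν²L/(gD³h_f)) = 2.23×10^-5
Q = -0.965·0.04914·ln(2.557×10^-4) = 0.3923 m³/s
Check: V = 1.84 m/s, Re = 8.12×10^5, f = 0.01947, h_f = 0.671 m ≈ 0.667 m ✓

Q ≈ 392 L/s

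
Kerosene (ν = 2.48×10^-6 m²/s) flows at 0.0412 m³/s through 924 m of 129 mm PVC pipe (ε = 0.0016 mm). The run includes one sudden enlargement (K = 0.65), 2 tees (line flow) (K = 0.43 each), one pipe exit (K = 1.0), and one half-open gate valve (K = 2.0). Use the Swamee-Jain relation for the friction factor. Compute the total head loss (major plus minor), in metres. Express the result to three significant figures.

V = 4Q/(πD²) = 3.152 m/s; V²/2g = 0.5065 m
Re = 1.64×10^5, ε/D = 1.24×10^-5 → f = 0.01625 (Swamee-Jain)
Major: h_f = f(L/D)·V²/2g = 0.01625·7163·0.5065 = 58.96 m
Minor: ΣK = 4.51; h_m = ΣK·V²/2g = 2.284 m
Total H_L = 58.96 + 2.284 = 61.24 m

H_L ≈ 61.2 m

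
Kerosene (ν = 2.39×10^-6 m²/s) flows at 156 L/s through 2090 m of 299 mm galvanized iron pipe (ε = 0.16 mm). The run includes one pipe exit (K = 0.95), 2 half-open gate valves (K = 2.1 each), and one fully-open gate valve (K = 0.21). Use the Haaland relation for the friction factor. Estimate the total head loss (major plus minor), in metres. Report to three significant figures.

V = 4Q/(πD²) = 2.222 m/s; V²/2g = 0.2516 m
Re = 2.78×10^5, ε/D = 5.35×10^-4 → f = 0.01836 (Haaland)
Major: h_f = f(L/D)·V²/2g = 0.01836·6990·0.2516 = 32.30 m
Minor: ΣK = 5.36; h_m = ΣK·V²/2g = 1.348 m
Total H_L = 32.30 + 1.348 = 33.64 m

H_L ≈ 33.6 m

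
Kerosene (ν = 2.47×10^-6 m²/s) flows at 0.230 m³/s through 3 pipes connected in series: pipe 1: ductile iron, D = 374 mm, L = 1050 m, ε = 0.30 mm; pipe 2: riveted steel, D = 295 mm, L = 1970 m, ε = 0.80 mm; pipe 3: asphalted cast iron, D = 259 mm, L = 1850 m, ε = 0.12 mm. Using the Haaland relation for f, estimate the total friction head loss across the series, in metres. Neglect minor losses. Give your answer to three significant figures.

H ≈ 233 m

Pipe 1: V = 2.094 m/s, Re = 3.17×10^5, ε/D = 8.02×10^-4, f = 0.01960, h_1 = f(L/D)V²/2g = 12.29 m
Pipe 2: V = 3.365 m/s, Re = 4.02×10^5, ε/D = 0.00271, f = 0.02581, h_2 = f(L/D)V²/2g = 99.49 m
Pipe 3: V = 4.366 m/s, Re = 4.58×10^5, ε/D = 4.63×10^-4, f = 0.01741, h_3 = f(L/D)V²/2g = 120.8 m
Series → Q common, losses add: H = Σh = 232.6 m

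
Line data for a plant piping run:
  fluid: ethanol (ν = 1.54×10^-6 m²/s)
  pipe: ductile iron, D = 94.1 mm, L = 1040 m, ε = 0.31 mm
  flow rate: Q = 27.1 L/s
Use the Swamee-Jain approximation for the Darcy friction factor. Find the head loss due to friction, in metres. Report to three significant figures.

h_f ≈ 236 m

V = 4Q/(πD²) = 4·0.0271/(π·0.0941²) = 3.897 m/s
Re = VD/ν = 3.897·0.0941/1.54×10^-6 = 2.38×10^5 → turbulent
ε/D = 0.31/94.1 = 0.00329
Swamee-Jain: f = 0.02756
h_f = f(L/D)V²/(2g) = 0.02756·(1040/0.0941)·3.897²/(2·9.81) = 235.8 m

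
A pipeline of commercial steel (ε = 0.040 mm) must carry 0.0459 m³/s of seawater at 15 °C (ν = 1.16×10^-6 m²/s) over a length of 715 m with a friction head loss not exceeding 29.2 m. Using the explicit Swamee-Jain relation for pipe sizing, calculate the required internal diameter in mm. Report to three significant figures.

Swamee-Jain (Type III): D = 0.66·[ε^1.25·(LQ²/(gh_f))^4.75 + ν·Q^9.4·(L/(gh_f))^5.2]^0.04
LQ²/(gh_f) = 0.005259; L/(gh_f) = 2.496
Term 1 = ε^1.25·(…)^4.75 = 4.75×10^-17; Term 2 = ν·Q^9.4·(…)^5.2 = 3.56×10^-17
D = 0.66·(4.75×10^-17 + 3.56×10^-17)^0.04 = 0.1501 m = 150 mm
Check: V = 2.59 m/s, Re = 3.36×10^5, f = 0.01664, h_f = 27.2 m ≈ 29.2 m ✓

D ≈ 150 mm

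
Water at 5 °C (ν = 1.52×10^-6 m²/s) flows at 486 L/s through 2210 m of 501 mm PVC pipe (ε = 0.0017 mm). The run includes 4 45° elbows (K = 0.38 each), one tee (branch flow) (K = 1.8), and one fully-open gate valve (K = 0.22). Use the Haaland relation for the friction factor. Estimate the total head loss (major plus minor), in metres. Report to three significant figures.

H_L ≈ 17.6 m

V = 4Q/(πD²) = 2.465 m/s; V²/2g = 0.3098 m
Re = 8.13×10^5, ε/D = 3.39×10^-6 → f = 0.01205 (Haaland)
Major: h_f = f(L/D)·V²/2g = 0.01205·4411·0.3098 = 16.47 m
Minor: ΣK = 3.54; h_m = ΣK·V²/2g = 1.097 m
Total H_L = 16.47 + 1.097 = 17.56 m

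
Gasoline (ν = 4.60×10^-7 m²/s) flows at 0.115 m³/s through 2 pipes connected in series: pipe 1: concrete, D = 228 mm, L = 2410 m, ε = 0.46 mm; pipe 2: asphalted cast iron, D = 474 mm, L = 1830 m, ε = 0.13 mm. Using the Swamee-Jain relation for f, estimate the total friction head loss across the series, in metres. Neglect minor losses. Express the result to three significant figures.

H ≈ 102 m

Pipe 1: V = 2.817 m/s, Re = 1.40×10^6, ε/D = 0.00202, f = 0.02367, h_1 = f(L/D)V²/2g = 101.2 m
Pipe 2: V = 0.6517 m/s, Re = 6.72×10^5, ε/D = 2.74×10^-4, f = 0.01585, h_2 = f(L/D)V²/2g = 1.325 m
Series → Q common, losses add: H = Σh = 102.5 m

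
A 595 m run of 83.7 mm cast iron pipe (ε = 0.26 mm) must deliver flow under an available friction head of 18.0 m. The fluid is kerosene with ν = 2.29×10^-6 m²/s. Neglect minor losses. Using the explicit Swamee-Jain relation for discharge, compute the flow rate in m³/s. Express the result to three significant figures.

Q ≈ 0.00721 m³/s

Swamee-Jain (Type II): Q = -0.965·√(gD⁵h_f/L)·ln[ε/(3.7D) + √(3.17ν²L/(gD³h_f))]
√(gD⁵h_f/L) = √(9.81·0.0837⁵·18.0/595) = 0.001104
ε/(3.7D) = 8.40×10^-4; √(3.17ν²L/(gD³h_f)) = 3.09×10^-4
Q = -0.965·0.001104·ln(0.001149) = 0.007213 m³/s
Check: V = 1.31 m/s, Re = 4.79×10^4, f = 0.02924, h_f = 18.2 m ≈ 18.0 m ✓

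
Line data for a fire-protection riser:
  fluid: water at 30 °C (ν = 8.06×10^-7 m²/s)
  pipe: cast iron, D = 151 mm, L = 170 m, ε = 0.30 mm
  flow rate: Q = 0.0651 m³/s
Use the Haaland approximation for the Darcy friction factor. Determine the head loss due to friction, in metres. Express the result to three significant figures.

h_f ≈ 17.9 m

V = 4Q/(πD²) = 4·0.0651/(π·0.151²) = 3.635 m/s
Re = VD/ν = 3.635·0.151/8.06×10^-7 = 6.81×10^5 → turbulent
ε/D = 0.30/151 = 0.00199
Haaland: f = 0.02366
h_f = f(L/D)V²/(2g) = 0.02366·(170/0.151)·3.635²/(2·9.81) = 17.95 m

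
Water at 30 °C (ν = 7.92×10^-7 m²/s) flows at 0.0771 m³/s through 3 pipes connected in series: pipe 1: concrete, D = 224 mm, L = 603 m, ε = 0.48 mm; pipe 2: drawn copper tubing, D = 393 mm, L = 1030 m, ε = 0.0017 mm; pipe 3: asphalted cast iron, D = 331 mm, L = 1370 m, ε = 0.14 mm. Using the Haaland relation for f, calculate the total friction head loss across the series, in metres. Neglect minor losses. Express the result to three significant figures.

Pipe 1: V = 1.956 m/s, Re = 5.53×10^5, ε/D = 0.00214, f = 0.02418, h_1 = f(L/D)V²/2g = 12.70 m
Pipe 2: V = 0.6356 m/s, Re = 3.15×10^5, ε/D = 4.33×10^-6, f = 0.01424, h_2 = f(L/D)V²/2g = 0.7687 m
Pipe 3: V = 0.8960 m/s, Re = 3.74×10^5, ε/D = 4.23×10^-4, f = 0.01735, h_3 = f(L/D)V²/2g = 2.938 m
Series → Q common, losses add: H = Σh = 16.41 m

H ≈ 16.4 m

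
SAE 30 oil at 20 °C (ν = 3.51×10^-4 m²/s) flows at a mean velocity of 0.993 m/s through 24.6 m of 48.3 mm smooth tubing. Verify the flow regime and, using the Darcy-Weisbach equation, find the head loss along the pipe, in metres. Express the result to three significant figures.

h_f ≈ 12.0 m

Re = VD/ν = 0.993·0.04830/3.51×10^-4 = 137 → laminar (Re < 2300)
f = 64/Re = 0.4684
h_f = f(L/D)V²/(2g) = 0.4684·(24.6/0.04830)·0.993²/(2·9.81) = 11.99 m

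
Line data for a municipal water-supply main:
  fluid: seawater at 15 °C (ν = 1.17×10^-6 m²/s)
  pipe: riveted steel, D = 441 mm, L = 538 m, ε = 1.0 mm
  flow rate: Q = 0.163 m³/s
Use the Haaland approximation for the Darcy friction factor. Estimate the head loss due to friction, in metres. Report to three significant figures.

V = 4Q/(πD²) = 4·0.163/(π·0.441²) = 1.067 m/s
Re = VD/ν = 1.067·0.441/1.17×10^-6 = 4.02×10^5 → turbulent
ε/D = 1.0/441 = 0.00227
Haaland: f = 0.02464
h_f = f(L/D)V²/(2g) = 0.02464·(538/0.441)·1.067²/(2·9.81) = 1.745 m

h_f ≈ 1.74 m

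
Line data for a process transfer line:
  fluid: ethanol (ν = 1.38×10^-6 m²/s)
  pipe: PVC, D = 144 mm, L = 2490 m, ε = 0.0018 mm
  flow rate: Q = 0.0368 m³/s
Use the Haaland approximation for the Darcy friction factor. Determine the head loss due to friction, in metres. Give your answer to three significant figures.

V = 4Q/(πD²) = 4·0.0368/(π·0.144²) = 2.260 m/s
Re = VD/ν = 2.260·0.144/1.38×10^-6 = 2.36×10^5 → turbulent
ε/D = 0.0018/144 = 1.25×10^-5
Haaland: f = 0.01510
h_f = f(L/D)V²/(2g) = 0.01510·(2490/0.144)·2.260²/(2·9.81) = 67.94 m

h_f ≈ 67.9 m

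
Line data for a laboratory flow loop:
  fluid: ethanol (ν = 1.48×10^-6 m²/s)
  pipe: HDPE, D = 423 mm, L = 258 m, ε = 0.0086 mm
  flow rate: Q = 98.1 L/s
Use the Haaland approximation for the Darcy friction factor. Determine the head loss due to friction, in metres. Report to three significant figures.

V = 4Q/(πD²) = 4·0.0981/(π·0.423²) = 0.6981 m/s
Re = VD/ν = 0.6981·0.423/1.48×10^-6 = 2.00×10^5 → turbulent
ε/D = 0.0086/423 = 2.03×10^-5
Haaland: f = 0.01563
h_f = f(L/D)V²/(2g) = 0.01563·(258/0.423)·0.6981²/(2·9.81) = 0.2368 m

h_f ≈ 0.237 m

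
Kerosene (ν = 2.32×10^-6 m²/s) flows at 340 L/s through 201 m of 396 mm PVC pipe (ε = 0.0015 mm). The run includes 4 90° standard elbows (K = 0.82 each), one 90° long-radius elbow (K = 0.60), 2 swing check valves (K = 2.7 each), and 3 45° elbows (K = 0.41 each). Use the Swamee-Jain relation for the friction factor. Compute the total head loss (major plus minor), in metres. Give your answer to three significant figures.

H_L ≈ 6.70 m

V = 4Q/(πD²) = 2.761 m/s; V²/2g = 0.3884 m
Re = 4.71×10^5, ε/D = 3.79×10^-6 → f = 0.01329 (Swamee-Jain)
Major: h_f = f(L/D)·V²/2g = 0.01329·507.6·0.3884 = 2.620 m
Minor: ΣK = 10.5; h_m = ΣK·V²/2g = 4.082 m
Total H_L = 2.620 + 4.082 = 6.702 m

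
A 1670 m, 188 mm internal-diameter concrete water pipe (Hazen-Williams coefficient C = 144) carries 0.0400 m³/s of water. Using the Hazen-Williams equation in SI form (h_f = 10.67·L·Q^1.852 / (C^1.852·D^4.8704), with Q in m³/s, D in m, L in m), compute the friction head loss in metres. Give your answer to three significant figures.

h_f = 10.67·1670·0.0400^1.852 / (144^1.852·0.188^4.8704) = 15.84 m

h_f ≈ 15.8 m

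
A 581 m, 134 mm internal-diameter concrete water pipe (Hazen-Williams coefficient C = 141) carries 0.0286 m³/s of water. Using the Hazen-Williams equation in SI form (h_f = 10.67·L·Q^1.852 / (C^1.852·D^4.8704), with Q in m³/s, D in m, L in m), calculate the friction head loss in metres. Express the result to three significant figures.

h_f ≈ 16.0 m

h_f = 10.67·581·0.0286^1.852 / (141^1.852·0.134^4.8704) = 16.01 m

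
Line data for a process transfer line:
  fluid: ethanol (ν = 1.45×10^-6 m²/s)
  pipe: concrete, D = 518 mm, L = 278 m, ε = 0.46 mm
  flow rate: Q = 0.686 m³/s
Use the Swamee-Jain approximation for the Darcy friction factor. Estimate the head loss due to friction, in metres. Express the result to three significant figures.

V = 4Q/(πD²) = 4·0.686/(π·0.518²) = 3.255 m/s
Re = VD/ν = 3.255·0.518/1.45×10^-6 = 1.16×10^6 → turbulent
ε/D = 0.46/518 = 8.88×10^-4
Swamee-Jain: f = 0.01945
h_f = f(L/D)V²/(2g) = 0.01945·(278/0.518)·3.255²/(2·9.81) = 5.638 m

h_f ≈ 5.64 m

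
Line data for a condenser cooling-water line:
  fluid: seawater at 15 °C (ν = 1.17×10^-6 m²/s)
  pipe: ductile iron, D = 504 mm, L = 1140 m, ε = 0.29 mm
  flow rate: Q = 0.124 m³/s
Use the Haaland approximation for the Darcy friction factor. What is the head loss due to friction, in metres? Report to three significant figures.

V = 4Q/(πD²) = 4·0.124/(π·0.504²) = 0.6215 m/s
Re = VD/ν = 0.6215·0.504/1.17×10^-6 = 2.68×10^5 → turbulent
ε/D = 0.29/504 = 5.75×10^-4
Haaland: f = 0.01863
h_f = f(L/D)V²/(2g) = 0.01863·(1140/0.504)·0.6215²/(2·9.81) = 0.8297 m

h_f ≈ 0.830 m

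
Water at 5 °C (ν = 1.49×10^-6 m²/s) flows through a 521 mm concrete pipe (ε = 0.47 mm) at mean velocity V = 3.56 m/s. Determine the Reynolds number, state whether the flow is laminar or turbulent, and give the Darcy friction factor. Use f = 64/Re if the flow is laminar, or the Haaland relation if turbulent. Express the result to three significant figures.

Re ≈ 1.24×10^6; turbulent; f ≈ 0.0194

Re = VD/ν = 3.560·0.521/1.49×10^-6 = 1.24×10^6
Re > 4000 → turbulent; ε/D = 9.02×10^-4
Haaland: f = 0.01942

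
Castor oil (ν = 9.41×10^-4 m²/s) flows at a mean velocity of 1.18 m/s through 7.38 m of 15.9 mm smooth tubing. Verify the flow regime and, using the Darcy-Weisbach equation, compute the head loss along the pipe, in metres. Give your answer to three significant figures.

h_f ≈ 106 m

Re = VD/ν = 1.18·0.01590/9.41×10^-4 = 19.9 → laminar (Re < 2300)
f = 64/Re = 3.210
h_f = f(L/D)V²/(2g) = 3.210·(7.38/0.01590)·1.18²/(2·9.81) = 105.7 m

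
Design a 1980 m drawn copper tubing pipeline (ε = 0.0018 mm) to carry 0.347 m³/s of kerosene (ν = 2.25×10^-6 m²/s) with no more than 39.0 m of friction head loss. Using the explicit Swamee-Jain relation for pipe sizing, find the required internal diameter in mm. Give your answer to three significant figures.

D ≈ 371 mm

Swamee-Jain (Type III): D = 0.66·[ε^1.25·(LQ²/(gh_f))^4.75 + ν·Q^9.4·(L/(gh_f))^5.2]^0.04
LQ²/(gh_f) = 0.6231; L/(gh_f) = 5.175
Term 1 = ε^1.25·(…)^4.75 = 6.97×10^-9; Term 2 = ν·Q^9.4·(…)^5.2 = 5.54×10^-7
D = 0.66·(6.97×10^-9 + 5.54×10^-7)^0.04 = 0.3711 m = 371 mm
Check: V = 3.21 m/s, Re = 5.29×10^5, f = 0.01304, h_f = 36.5 m ≈ 39.0 m ✓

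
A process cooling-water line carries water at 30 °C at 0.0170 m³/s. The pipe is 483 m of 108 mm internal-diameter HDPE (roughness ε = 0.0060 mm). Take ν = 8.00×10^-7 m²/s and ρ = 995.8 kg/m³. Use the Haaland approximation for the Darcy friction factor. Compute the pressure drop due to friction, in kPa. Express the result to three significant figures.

V = 4Q/(πD²) = 4·0.0170/(π·0.108²) = 1.856 m/s
Re = VD/ν = 1.856·0.108/8.00×10^-7 = 2.51×10^5 → turbulent
ε/D = 0.0060/108 = 5.56×10^-5
Haaland: f = 0.01527
h_f = f(L/D)V²/(2g) = 0.01527·(483/0.108)·1.856²/(2·9.81) = 11.99 m
Δp = ρg·h_f = 995.8·9.81·11.99 = 117.1 kPa

Δp ≈ 117 kPa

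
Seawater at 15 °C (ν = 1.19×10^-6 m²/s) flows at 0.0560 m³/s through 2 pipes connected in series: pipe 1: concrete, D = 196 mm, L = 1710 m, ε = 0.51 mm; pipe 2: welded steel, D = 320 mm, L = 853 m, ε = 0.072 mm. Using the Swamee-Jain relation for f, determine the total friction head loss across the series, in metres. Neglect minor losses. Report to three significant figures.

H ≈ 40.6 m

Pipe 1: V = 1.856 m/s, Re = 3.06×10^5, ε/D = 0.00260, f = 0.02579, h_1 = f(L/D)V²/2g = 39.50 m
Pipe 2: V = 0.6963 m/s, Re = 1.87×10^5, ε/D = 2.25×10^-4, f = 0.01745, h_2 = f(L/D)V²/2g = 1.149 m
Series → Q common, losses add: H = Σh = 40.65 m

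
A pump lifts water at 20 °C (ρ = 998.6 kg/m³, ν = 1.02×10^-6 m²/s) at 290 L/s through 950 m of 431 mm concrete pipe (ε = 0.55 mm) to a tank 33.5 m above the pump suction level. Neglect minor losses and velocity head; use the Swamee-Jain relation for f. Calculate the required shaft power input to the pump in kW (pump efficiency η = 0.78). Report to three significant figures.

V = 4Q/(πD²) = 1.988 m/s; Re = 8.40×10^5; ε/D = 0.00128; f = 0.02125
h_f = f(L/D)V²/2g = 9.433 m
Total head H = z + h_f = 33.5 + 9.433 = 42.93 m
P_hyd = ρgQH = 998.6·9.81·0.290·42.93 = 122.0 kW
P_shaft = P_hyd/η = 122.0/0.78 = 156.4 kW

P_shaft ≈ 156 kW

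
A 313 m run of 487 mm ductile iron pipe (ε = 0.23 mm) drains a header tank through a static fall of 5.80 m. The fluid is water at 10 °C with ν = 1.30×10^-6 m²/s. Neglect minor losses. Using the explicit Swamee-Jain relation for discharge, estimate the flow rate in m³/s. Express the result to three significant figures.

Q ≈ 0.603 m³/s

Swamee-Jain (Type II): Q = -0.965·√(gD⁵h_f/L)·ln[ε/(3.7D) + √(3.17ν²L/(gD³h_f))]
√(gD⁵h_f/L) = √(9.81·0.487⁵·5.80/313) = 0.07057
ε/(3.7D) = 1.28×10^-4; √(3.17ν²L/(gD³h_f)) = 1.60×10^-5
Q = -0.965·0.07057·ln(1.436×10^-4) = 0.6025 m³/s
Check: V = 3.23 m/s, Re = 1.21×10^6, f = 0.01702, h_f = 5.83 m ≈ 5.80 m ✓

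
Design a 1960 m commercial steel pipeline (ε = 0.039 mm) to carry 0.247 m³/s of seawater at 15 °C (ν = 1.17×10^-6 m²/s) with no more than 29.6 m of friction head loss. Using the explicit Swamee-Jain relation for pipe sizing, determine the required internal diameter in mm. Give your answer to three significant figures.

D ≈ 345 mm

Swamee-Jain (Type III): D = 0.66·[ε^1.25·(LQ²/(gh_f))^4.75 + ν·Q^9.4·(L/(gh_f))^5.2]^0.04
LQ²/(gh_f) = 0.4118; L/(gh_f) = 6.750
Term 1 = ε^1.25·(…)^4.75 = 4.56×10^-8; Term 2 = ν·Q^9.4·(…)^5.2 = 4.70×10^-8
D = 0.66·(4.56×10^-8 + 4.70×10^-8)^0.04 = 0.3453 m = 345 mm
Check: V = 2.64 m/s, Re = 7.78×10^5, f = 0.01399, h_f = 28.1 m ≈ 29.6 m ✓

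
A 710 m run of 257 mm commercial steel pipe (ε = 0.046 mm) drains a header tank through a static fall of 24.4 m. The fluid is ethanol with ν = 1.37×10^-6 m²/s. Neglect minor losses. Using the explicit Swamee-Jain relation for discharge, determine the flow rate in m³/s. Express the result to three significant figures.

Q ≈ 0.177 m³/s

Swamee-Jain (Type II): Q = -0.965·√(gD⁵h_f/L)·ln[ε/(3.7D) + √(3.17ν²L/(gD³h_f))]
√(gD⁵h_f/L) = √(9.81·0.257⁵·24.4/710) = 0.01944
ε/(3.7D) = 4.84×10^-5; √(3.17ν²L/(gD³h_f)) = 3.22×10^-5
Q = -0.965·0.01944·ln(8.062×10^-5) = 0.1768 m³/s
Check: V = 3.41 m/s, Re = 6.39×10^5, f = 0.01499, h_f = 24.5 m ≈ 24.4 m ✓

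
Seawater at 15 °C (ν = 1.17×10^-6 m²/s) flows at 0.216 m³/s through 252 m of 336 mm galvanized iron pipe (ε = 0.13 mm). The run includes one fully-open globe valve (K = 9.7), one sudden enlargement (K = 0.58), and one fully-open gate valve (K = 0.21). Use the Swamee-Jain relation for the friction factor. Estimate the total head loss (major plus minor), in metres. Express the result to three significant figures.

V = 4Q/(πD²) = 2.436 m/s; V²/2g = 0.3025 m
Re = 7.00×10^5, ε/D = 3.87×10^-4 → f = 0.01673 (Swamee-Jain)
Major: h_f = f(L/D)·V²/2g = 0.01673·750.0·0.3025 = 3.794 m
Minor: ΣK = 10.5; h_m = ΣK·V²/2g = 3.173 m
Total H_L = 3.794 + 3.173 = 6.967 m

H_L ≈ 6.97 m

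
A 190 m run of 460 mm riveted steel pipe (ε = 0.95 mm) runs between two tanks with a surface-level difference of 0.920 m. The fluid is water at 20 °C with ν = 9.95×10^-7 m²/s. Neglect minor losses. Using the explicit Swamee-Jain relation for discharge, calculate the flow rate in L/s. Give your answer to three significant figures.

Swamee-Jain (Type II): Q = -0.965·√(gD⁵h_f/L)·ln[ε/(3.7D) + √(3.17ν²L/(gD³h_f))]
√(gD⁵h_f/L) = √(9.81·0.460⁵·0.920/190) = 0.03128
ε/(3.7D) = 5.58×10^-4; √(3.17ν²L/(gD³h_f)) = 2.61×10^-5
Q = -0.965·0.03128·ln(5.842×10^-4) = 0.2247 m³/s
Check: V = 1.35 m/s, Re = 6.25×10^5, f = 0.02401, h_f = 0.924 m ≈ 0.920 m ✓

Q ≈ 225 L/s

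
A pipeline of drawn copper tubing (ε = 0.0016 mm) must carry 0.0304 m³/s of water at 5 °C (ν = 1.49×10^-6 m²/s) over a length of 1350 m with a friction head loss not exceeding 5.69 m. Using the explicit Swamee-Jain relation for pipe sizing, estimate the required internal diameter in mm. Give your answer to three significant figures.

D ≈ 201 mm

Swamee-Jain (Type III): D = 0.66·[ε^1.25·(LQ²/(gh_f))^4.75 + ν·Q^9.4·(L/(gh_f))^5.2]^0.04
LQ²/(gh_f) = 0.02235; L/(gh_f) = 24.19
Term 1 = ε^1.25·(…)^4.75 = 8.21×10^-16; Term 2 = ν·Q^9.4·(…)^5.2 = 1.28×10^-13
D = 0.66·(8.21×10^-16 + 1.28×10^-13)^0.04 = 0.2013 m = 201 mm
Check: V = 0.955 m/s, Re = 1.29×10^5, f = 0.01700, h_f = 5.30 m ≈ 5.69 m ✓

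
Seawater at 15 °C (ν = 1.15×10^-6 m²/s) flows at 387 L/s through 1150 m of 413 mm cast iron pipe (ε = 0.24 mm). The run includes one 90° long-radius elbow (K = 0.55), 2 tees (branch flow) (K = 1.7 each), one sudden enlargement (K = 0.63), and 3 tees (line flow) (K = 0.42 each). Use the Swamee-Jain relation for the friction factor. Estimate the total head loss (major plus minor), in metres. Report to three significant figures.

V = 4Q/(πD²) = 2.889 m/s; V²/2g = 0.4253 m
Re = 1.04×10^6, ε/D = 5.81×10^-4 → f = 0.01781 (Swamee-Jain)
Major: h_f = f(L/D)·V²/2g = 0.01781·2785·0.4253 = 21.09 m
Minor: ΣK = 5.84; h_m = ΣK·V²/2g = 2.484 m
Total H_L = 21.09 + 2.484 = 23.58 m

H_L ≈ 23.6 m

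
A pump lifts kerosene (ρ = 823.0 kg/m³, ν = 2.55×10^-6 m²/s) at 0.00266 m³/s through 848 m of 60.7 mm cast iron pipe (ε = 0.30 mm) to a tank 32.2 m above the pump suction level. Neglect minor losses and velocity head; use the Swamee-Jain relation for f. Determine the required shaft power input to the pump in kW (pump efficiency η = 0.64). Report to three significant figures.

P_shaft ≈ 1.78 kW

V = 4Q/(πD²) = 0.9192 m/s; Re = 2.19×10^4; ε/D = 0.00494; f = 0.03459
h_f = f(L/D)V²/2g = 20.81 m
Total head H = z + h_f = 32.2 + 20.81 = 53.01 m
P_hyd = ρgQH = 823.0·9.81·0.00266·53.01 = 1.138 kW
P_shaft = P_hyd/η = 1.138/0.64 = 1.779 kW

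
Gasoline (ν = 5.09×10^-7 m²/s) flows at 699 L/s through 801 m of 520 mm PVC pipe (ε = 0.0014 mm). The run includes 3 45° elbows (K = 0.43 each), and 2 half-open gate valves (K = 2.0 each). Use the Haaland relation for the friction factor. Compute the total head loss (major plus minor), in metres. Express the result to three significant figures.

V = 4Q/(πD²) = 3.291 m/s; V²/2g = 0.5522 m
Re = 3.36×10^6, ε/D = 2.69×10^-6 → f = 0.009646 (Haaland)
Major: h_f = f(L/D)·V²/2g = 0.009646·1540·0.5522 = 8.205 m
Minor: ΣK = 5.29; h_m = ΣK·V²/2g = 2.921 m
Total H_L = 8.205 + 2.921 = 11.13 m

H_L ≈ 11.1 m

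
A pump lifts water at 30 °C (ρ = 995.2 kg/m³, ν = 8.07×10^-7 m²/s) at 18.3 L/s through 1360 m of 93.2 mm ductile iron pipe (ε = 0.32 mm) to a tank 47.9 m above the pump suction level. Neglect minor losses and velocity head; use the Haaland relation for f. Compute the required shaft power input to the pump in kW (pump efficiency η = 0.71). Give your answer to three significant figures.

V = 4Q/(πD²) = 2.682 m/s; Re = 3.10×10^5; ε/D = 0.00343; f = 0.02760
h_f = f(L/D)V²/2g = 147.7 m
Total head H = z + h_f = 47.9 + 147.7 = 195.6 m
P_hyd = ρgQH = 995.2·9.81·0.0183·195.6 = 34.95 kW
P_shaft = P_hyd/η = 34.95/0.71 = 49.22 kW

P_shaft ≈ 49.2 kW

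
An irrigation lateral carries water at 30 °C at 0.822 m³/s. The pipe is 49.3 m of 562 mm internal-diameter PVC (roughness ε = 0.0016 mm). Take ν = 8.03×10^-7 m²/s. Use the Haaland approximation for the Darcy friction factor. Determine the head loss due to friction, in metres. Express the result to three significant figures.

h_f ≈ 0.500 m

V = 4Q/(πD²) = 4·0.822/(π·0.562²) = 3.314 m/s
Re = VD/ν = 3.314·0.562/8.03×10^-7 = 2.32×10^6 → turbulent
ε/D = 0.0016/562 = 2.85×10^-6
Haaland: f = 0.01019
h_f = f(L/D)V²/(2g) = 0.01019·(49.3/0.562)·3.314²/(2·9.81) = 0.5003 m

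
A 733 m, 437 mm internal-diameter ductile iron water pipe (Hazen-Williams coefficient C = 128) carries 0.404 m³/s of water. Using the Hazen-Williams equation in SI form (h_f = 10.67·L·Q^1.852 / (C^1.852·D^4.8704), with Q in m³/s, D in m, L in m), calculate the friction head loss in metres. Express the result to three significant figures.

h_f = 10.67·733·0.404^1.852 / (128^1.852·0.437^4.8704) = 10.30 m

h_f ≈ 10.3 m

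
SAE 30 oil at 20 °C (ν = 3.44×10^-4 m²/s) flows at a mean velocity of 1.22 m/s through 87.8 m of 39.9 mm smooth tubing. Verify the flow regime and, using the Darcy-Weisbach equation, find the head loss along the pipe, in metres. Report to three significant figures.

Re = VD/ν = 1.22·0.03990/3.44×10^-4 = 142 → laminar (Re < 2300)
f = 64/Re = 0.4523
h_f = f(L/D)V²/(2g) = 0.4523·(87.8/0.03990)·1.22²/(2·9.81) = 75.50 m

h_f ≈ 75.5 m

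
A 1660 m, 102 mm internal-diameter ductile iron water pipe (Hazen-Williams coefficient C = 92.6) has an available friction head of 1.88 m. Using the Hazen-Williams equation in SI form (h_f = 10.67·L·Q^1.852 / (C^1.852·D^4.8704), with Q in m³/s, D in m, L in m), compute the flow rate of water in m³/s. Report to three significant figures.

Q ≈ 0.00164 m³/s

Rearranging: Q = [h_f·C^1.852·D^4.8704 / (10.67·L)]^(1/1.852)
Q = [1.88·92.6^1.852·0.102^4.8704 / (10.67·1660)]^0.540 = 0.001635 m³/s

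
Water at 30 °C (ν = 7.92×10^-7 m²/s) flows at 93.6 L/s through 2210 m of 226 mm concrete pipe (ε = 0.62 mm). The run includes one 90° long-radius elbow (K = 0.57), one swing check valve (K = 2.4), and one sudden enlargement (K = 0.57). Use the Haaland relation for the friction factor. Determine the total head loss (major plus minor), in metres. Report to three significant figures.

H_L ≈ 70.9 m

V = 4Q/(πD²) = 2.333 m/s; V²/2g = 0.2775 m
Re = 6.66×10^5, ε/D = 0.00274 → f = 0.02577 (Haaland)
Major: h_f = f(L/D)·V²/2g = 0.02577·9779·0.2775 = 69.92 m
Minor: ΣK = 3.54; h_m = ΣK·V²/2g = 0.9823 m
Total H_L = 69.92 + 0.9823 = 70.90 m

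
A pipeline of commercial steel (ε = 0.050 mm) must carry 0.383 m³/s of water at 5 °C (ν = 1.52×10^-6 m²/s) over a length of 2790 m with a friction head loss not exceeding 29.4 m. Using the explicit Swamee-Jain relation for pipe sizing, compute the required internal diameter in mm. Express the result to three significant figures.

D ≈ 443 mm

Swamee-Jain (Type III): D = 0.66·[ε^1.25·(LQ²/(gh_f))^4.75 + ν·Q^9.4·(L/(gh_f))^5.2]^0.04
LQ²/(gh_f) = 1.419; L/(gh_f) = 9.674
Term 1 = ε^1.25·(…)^4.75 = 2.22×10^-5; Term 2 = ν·Q^9.4·(…)^5.2 = 2.45×10^-5
D = 0.66·(2.22×10^-5 + 2.45×10^-5)^0.04 = 0.4429 m = 443 mm
Check: V = 2.49 m/s, Re = 7.24×10^5, f = 0.01408, h_f = 27.9 m ≈ 29.4 m ✓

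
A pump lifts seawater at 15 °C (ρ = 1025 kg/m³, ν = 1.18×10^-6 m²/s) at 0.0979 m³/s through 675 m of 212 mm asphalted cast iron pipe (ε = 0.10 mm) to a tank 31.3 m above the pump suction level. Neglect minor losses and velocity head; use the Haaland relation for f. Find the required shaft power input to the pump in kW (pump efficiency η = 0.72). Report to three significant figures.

P_shaft ≈ 72.5 kW

V = 4Q/(πD²) = 2.773 m/s; Re = 4.98×10^5; ε/D = 4.72×10^-4; f = 0.01740
h_f = f(L/D)V²/2g = 21.72 m
Total head H = z + h_f = 31.3 + 21.72 = 53.02 m
P_hyd = ρgQH = 1025·9.81·0.0979·53.02 = 52.19 kW
P_shaft = P_hyd/η = 52.19/0.72 = 72.49 kW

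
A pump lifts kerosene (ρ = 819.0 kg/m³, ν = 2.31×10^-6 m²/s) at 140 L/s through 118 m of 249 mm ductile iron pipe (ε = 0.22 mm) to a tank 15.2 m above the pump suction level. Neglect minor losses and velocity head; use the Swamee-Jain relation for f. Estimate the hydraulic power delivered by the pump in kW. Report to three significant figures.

P_hyd ≈ 21.6 kW

V = 4Q/(πD²) = 2.875 m/s; Re = 3.10×10^5; ε/D = 8.84×10^-4; f = 0.02022
h_f = f(L/D)V²/2g = 4.036 m
Total head H = z + h_f = 15.2 + 4.036 = 19.24 m
P_hyd = ρgQH = 819.0·9.81·0.140·19.24 = 21.64 kW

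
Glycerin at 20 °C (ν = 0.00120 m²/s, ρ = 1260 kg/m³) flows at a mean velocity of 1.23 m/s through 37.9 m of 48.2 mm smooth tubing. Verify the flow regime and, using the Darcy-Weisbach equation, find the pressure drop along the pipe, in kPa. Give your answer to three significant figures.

Re = VD/ν = 1.23·0.04820/0.00120 = 49.4 → laminar (Re < 2300)
f = 64/Re = 1.295
h_f = f(L/D)V²/(2g) = 1.295·(37.9/0.04820)·1.23²/(2·9.81) = 78.54 m
Δp = ρg·h_f = 1260·9.81·78.54 = 970.8 kPa

Δp ≈ 971 kPa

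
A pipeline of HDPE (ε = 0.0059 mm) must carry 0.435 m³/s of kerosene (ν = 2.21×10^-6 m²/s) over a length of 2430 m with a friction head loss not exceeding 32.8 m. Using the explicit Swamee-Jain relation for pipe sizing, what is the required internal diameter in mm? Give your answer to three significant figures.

Swamee-Jain (Type III): D = 0.66·[ε^1.25·(LQ²/(gh_f))^4.75 + ν·Q^9.4·(L/(gh_f))^5.2]^0.04
LQ²/(gh_f) = 1.429; L/(gh_f) = 7.552
Term 1 = ε^1.25·(…)^4.75 = 1.58×10^-6; Term 2 = ν·Q^9.4·(…)^5.2 = 3.25×10^-5
D = 0.66·(1.58×10^-6 + 3.25×10^-5)^0.04 = 0.4374 m = 437 mm
Check: V = 2.90 m/s, Re = 5.73×10^5, f = 0.01301, h_f = 30.9 m ≈ 32.8 m ✓

D ≈ 437 mm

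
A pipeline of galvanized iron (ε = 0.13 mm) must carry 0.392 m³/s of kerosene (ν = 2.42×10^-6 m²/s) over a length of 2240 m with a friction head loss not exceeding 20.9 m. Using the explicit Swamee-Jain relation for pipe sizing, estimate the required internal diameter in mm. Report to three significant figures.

D ≈ 474 mm

Swamee-Jain (Type III): D = 0.66·[ε^1.25·(LQ²/(gh_f))^4.75 + ν·Q^9.4·(L/(gh_f))^5.2]^0.04
LQ²/(gh_f) = 1.679; L/(gh_f) = 10.93
Term 1 = ε^1.25·(…)^4.75 = 1.63×10^-4; Term 2 = ν·Q^9.4·(…)^5.2 = 9.13×10^-5
D = 0.66·(1.63×10^-4 + 9.13×10^-5)^0.04 = 0.4740 m = 474 mm
Check: V = 2.22 m/s, Re = 4.35×10^5, f = 0.01634, h_f = 19.4 m ≈ 20.9 m ✓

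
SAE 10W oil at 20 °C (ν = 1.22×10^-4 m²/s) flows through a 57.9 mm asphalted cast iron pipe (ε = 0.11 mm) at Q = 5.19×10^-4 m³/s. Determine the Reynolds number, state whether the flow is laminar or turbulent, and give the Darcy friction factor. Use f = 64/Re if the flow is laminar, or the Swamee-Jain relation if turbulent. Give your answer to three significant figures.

V = 4Q/(πD²) = 0.1971 m/s
Re = VD/ν = 0.1971·0.0579/1.22×10^-4 = 93.5
Re < 2300 → laminar → f = 64/Re = 0.6841

Re ≈ 93.5; laminar; f = 64/Re ≈ 0.684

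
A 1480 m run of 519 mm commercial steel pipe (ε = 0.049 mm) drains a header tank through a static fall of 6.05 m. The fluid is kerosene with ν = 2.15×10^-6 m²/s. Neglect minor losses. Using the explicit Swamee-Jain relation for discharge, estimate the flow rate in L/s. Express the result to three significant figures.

Q ≈ 355 L/s

Swamee-Jain (Type II): Q = -0.965·√(gD⁵h_f/L)·ln[ε/(3.7D) + √(3.17ν²L/(gD³h_f))]
√(gD⁵h_f/L) = √(9.81·0.519⁵·6.05/1480) = 0.03886
ε/(3.7D) = 2.55×10^-5; √(3.17ν²L/(gD³h_f)) = 5.11×10^-5
Q = -0.965·0.03886·ln(7.664×10^-5) = 0.3554 m³/s
Check: V = 1.68 m/s, Re = 4.05×10^5, f = 0.01477, h_f = 6.06 m ≈ 6.05 m ✓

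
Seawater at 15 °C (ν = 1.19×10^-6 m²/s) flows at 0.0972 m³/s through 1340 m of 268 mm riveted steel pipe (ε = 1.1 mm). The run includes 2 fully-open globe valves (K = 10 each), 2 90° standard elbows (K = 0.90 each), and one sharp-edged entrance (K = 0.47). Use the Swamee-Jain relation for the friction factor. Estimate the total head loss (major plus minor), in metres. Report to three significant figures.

H_L ≈ 25.3 m

V = 4Q/(πD²) = 1.723 m/s; V²/2g = 0.1513 m
Re = 3.88×10^5, ε/D = 0.00410 → f = 0.02903 (Swamee-Jain)
Major: h_f = f(L/D)·V²/2g = 0.02903·5000·0.1513 = 21.97 m
Minor: ΣK = 22.3; h_m = ΣK·V²/2g = 3.370 m
Total H_L = 21.97 + 3.370 = 25.34 m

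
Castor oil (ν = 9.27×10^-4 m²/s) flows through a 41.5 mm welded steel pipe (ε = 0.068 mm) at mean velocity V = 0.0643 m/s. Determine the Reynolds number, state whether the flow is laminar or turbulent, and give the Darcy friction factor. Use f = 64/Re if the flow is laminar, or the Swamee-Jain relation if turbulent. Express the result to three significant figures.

Re = VD/ν = 0.06430·0.0415/9.27×10^-4 = 2.88
Re < 2300 → laminar → f = 64/Re = 22.23

Re ≈ 2.88; laminar; f = 64/Re ≈ 22.2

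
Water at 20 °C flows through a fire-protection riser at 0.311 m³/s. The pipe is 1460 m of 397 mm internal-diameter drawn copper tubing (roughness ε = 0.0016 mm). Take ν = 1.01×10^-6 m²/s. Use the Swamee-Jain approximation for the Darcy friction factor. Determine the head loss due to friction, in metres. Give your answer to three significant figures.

V = 4Q/(πD²) = 4·0.311/(π·0.397²) = 2.512 m/s
Re = VD/ν = 2.512·0.397/1.01×10^-6 = 9.88×10^5 → turbulent
ε/D = 0.0016/397 = 4.03×10^-6
Swamee-Jain: f = 0.01173
h_f = f(L/D)V²/(2g) = 0.01173·(1460/0.397)·2.512²/(2·9.81) = 13.88 m

h_f ≈ 13.9 m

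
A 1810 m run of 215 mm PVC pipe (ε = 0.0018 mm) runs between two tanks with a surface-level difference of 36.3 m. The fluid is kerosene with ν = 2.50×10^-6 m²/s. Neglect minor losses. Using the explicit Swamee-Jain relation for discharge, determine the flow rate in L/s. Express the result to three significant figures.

Q ≈ 84.2 L/s

Swamee-Jain (Type II): Q = -0.965·√(gD⁵h_f/L)·ln[ε/(3.7D) + √(3.17ν²L/(gD³h_f))]
√(gD⁵h_f/L) = √(9.81·0.215⁵·36.3/1810) = 0.009507
ε/(3.7D) = 2.26×10^-6; √(3.17ν²L/(gD³h_f)) = 1.01×10^-4
Q = -0.965·0.009507·ln(1.029×10^-4) = 0.08423 m³/s
Check: V = 2.32 m/s, Re = 2.00×10^5, f = 0.01562, h_f = 36.1 m ≈ 36.3 m ✓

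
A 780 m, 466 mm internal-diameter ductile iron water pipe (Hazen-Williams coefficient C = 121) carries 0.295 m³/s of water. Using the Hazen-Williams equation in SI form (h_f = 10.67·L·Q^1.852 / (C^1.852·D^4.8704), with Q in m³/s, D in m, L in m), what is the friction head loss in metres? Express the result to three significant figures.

h_f ≈ 4.97 m

h_f = 10.67·780·0.295^1.852 / (121^1.852·0.466^4.8704) = 4.968 m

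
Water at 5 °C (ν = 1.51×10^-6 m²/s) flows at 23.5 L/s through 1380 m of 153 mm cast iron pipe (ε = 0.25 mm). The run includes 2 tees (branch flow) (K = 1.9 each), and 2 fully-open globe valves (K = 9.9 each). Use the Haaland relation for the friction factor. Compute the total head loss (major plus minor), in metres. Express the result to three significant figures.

V = 4Q/(πD²) = 1.278 m/s; V²/2g = 0.08327 m
Re = 1.30×10^5, ε/D = 0.00163 → f = 0.02360 (Haaland)
Major: h_f = f(L/D)·V²/2g = 0.02360·9020·0.08327 = 17.73 m
Minor: ΣK = 23.6; h_m = ΣK·V²/2g = 1.965 m
Total H_L = 17.73 + 1.965 = 19.69 m

H_L ≈ 19.7 m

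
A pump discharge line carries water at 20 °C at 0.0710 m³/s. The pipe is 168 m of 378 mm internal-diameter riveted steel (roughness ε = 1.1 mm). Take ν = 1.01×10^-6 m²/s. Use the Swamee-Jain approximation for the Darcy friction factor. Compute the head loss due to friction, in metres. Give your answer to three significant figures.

h_f ≈ 0.242 m

V = 4Q/(πD²) = 4·0.0710/(π·0.378²) = 0.6327 m/s
Re = VD/ν = 0.6327·0.378/1.01×10^-6 = 2.37×10^5 → turbulent
ε/D = 1.1/378 = 0.00291
Swamee-Jain: f = 0.02669
h_f = f(L/D)V²/(2g) = 0.02669·(168/0.378)·0.6327²/(2·9.81) = 0.2420 m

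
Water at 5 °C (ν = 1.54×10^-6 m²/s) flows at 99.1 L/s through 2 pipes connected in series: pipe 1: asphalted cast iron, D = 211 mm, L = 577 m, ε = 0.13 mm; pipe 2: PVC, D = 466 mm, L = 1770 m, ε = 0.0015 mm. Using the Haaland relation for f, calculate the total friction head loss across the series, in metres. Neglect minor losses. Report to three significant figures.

Pipe 1: V = 2.834 m/s, Re = 3.88×10^5, ε/D = 6.16×10^-4, f = 0.01847, h_1 = f(L/D)V²/2g = 20.68 m
Pipe 2: V = 0.5810 m/s, Re = 1.76×10^5, ε/D = 3.22×10^-6, f = 0.01591, h_2 = f(L/D)V²/2g = 1.040 m
Series → Q common, losses add: H = Σh = 21.72 m

H ≈ 21.7 m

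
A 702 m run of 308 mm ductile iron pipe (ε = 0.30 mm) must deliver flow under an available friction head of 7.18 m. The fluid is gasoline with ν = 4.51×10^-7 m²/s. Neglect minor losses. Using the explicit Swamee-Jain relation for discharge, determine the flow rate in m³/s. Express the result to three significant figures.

Swamee-Jain (Type II): Q = -0.965·√(gD⁵h_f/L)·ln[ε/(3.7D) + √(3.17ν²L/(gD³h_f))]
√(gD⁵h_f/L) = √(9.81·0.308⁵·7.18/702) = 0.01668
ε/(3.7D) = 2.63×10^-4; √(3.17ν²L/(gD³h_f)) = 1.48×10^-5
Q = -0.965·0.01668·ln(2.781×10^-4) = 0.1318 m³/s
Check: V = 1.77 m/s, Re = 1.21×10^6, f = 0.01985, h_f = 7.21 m ≈ 7.18 m ✓

Q ≈ 0.132 m³/s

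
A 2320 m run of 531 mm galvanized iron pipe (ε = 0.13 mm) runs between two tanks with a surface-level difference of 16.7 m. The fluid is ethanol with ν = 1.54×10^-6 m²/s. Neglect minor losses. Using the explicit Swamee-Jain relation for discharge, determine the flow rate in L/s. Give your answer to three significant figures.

Q ≈ 489 L/s

Swamee-Jain (Type II): Q = -0.965·√(gD⁵h_f/L)·ln[ε/(3.7D) + √(3.17ν²L/(gD³h_f))]
√(gD⁵h_f/L) = √(9.81·0.531⁵·16.7/2320) = 0.05460
ε/(3.7D) = 6.62×10^-5; √(3.17ν²L/(gD³h_f)) = 2.67×10^-5
Q = -0.965·0.05460·ln(9.283×10^-5) = 0.4892 m³/s
Check: V = 2.21 m/s, Re = 7.62×10^5, f = 0.01547, h_f = 16.8 m ≈ 16.7 m ✓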